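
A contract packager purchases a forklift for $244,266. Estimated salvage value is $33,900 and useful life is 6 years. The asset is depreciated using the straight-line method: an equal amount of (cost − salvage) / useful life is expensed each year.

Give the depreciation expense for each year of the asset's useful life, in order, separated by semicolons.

$35,061; $35,061; $35,061; $35,061; $35,061; $35,061

Depreciable base = $244,266 − $33,900 = $210,366.
Annual expense = $210,366 / 6 = $35,061.
End of year 1: book value $209,205.
End of year 2: book value $174,144.
End of year 3: book value $139,083.
End of year 4: book value $104,022.
End of year 5: book value $68,961.
End of year 6: book value $33,900.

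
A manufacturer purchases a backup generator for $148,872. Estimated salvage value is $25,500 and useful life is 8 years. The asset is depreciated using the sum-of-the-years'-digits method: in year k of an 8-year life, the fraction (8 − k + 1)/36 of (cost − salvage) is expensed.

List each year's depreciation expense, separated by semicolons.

$27,416; $23,989; $20,562; $17,135; $13,708; $10,281; $6,854; $3,427

Depreciable base = $148,872 − $25,500 = $123,372.
Sum of the years' digits = 8+7+6+5+4+3+2+1 = 36.
Year 1: $123,372 × 8/36 = $27,416. Book value $121,456.
Year 2: $123,372 × 7/36 = $23,989. Book value $97,467.
Year 3: $123,372 × 6/36 = $20,562. Book value $76,905.
Year 4: $123,372 × 5/36 = $17,135. Book value $59,770.
Year 5: $123,372 × 4/36 = $13,708. Book value $46,062.
Year 6: $123,372 × 3/36 = $10,281. Book value $35,781.
Year 7: $123,372 × 2/36 = $6,854. Book value $28,927.
Year 8: $123,372 × 1/36 = $3,427. Book value $25,500.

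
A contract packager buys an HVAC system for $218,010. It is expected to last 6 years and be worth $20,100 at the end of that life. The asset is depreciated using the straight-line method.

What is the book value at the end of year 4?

$86,070

Depreciable base = $218,010 − $20,100 = $197,910.
Annual expense = $197,910 / 6 = $32,985.
End of year 1: book value $185,025.
End of year 2: book value $152,040.
End of year 3: book value $119,055.
End of year 4: book value $86,070.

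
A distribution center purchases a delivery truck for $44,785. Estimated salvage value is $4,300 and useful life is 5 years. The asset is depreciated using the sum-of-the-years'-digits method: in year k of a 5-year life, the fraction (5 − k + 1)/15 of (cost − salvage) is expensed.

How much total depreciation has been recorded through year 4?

Depreciable base = $44,785 − $4,300 = $40,485.
Sum of the years' digits = 5+4+3+2+1 = 15.
Year 1: $40,485 × 5/15 = $13,495. Book value $31,290.
Year 2: $40,485 × 4/15 = $10,796. Book value $20,494.
Year 3: $40,485 × 3/15 = $8,097. Book value $12,397.
Year 4: $40,485 × 2/15 = $5,398. Book value $6,999.
Accumulated through year 4 = $44,785 − $6,999 = $37,786.

$37,786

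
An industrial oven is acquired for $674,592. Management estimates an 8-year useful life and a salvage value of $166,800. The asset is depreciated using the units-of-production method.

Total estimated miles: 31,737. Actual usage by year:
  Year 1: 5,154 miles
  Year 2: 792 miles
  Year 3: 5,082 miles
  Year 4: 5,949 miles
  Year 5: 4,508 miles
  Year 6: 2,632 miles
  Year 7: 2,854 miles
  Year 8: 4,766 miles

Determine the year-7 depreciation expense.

Depreciable base = $674,592 − $166,800 = $507,792.
Rate = $507,792 / 31,737 miles = $16 per mile.
Year 1: 5,154 × $16 = $82,464. Book value $592,128.
Year 2: 792 × $16 = $12,672. Book value $579,456.
Year 3: 5,082 × $16 = $81,312. Book value $498,144.
Year 4: 5,949 × $16 = $95,184. Book value $402,960.
Year 5: 4,508 × $16 = $72,128. Book value $330,832.
Year 6: 2,632 × $16 = $42,112. Book value $288,720.
Year 7: 2,854 × $16 = $45,664. Book value $243,056.

$45,664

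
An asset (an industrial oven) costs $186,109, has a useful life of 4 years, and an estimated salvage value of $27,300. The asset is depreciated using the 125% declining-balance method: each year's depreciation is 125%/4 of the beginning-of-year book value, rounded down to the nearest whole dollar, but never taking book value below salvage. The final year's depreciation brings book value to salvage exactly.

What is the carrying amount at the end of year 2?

$87,966

Depreciable base = $186,109 − $27,300 = $158,809.
Year 1: ⌊$186,109 × 125%/4⌋ = $58,159. Book value $127,950.
Year 2: ⌊$127,950 × 125%/4⌋ = $39,984. Book value $87,966.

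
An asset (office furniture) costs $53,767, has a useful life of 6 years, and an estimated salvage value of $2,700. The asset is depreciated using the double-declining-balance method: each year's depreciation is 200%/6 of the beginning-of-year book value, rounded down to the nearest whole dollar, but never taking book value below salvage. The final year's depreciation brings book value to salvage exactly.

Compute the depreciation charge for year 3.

Depreciable base = $53,767 − $2,700 = $51,067.
Year 1: ⌊$53,767 × 200%/6⌋ = $17,922. Book value $35,845.
Year 2: ⌊$35,845 × 200%/6⌋ = $11,948. Book value $23,897.
Year 3: ⌊$23,897 × 200%/6⌋ = $7,965. Book value $15,932.

$7,965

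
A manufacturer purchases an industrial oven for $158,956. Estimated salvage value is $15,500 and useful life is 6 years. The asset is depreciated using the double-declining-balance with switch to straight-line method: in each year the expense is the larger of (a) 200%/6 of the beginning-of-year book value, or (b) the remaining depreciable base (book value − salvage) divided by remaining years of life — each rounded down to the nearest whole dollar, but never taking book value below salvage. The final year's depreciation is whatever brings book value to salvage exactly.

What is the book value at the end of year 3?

$47,099

Depreciable base = $158,956 − $15,500 = $143,456.
Year 1: DB = ⌊$158,956 × 200%/6⌋ = $52,985; SL = ⌊$143,456/6⌋ = $23,909 → take DB $52,985. Book value $105,971.
Year 2: DB = ⌊$105,971 × 200%/6⌋ = $35,323; SL = ⌊$90,471/5⌋ = $18,094 → take DB $35,323. Book value $70,648.
Year 3: DB = ⌊$70,648 × 200%/6⌋ = $23,549; SL = ⌊$55,148/4⌋ = $13,787 → take DB $23,549. Book value $47,099.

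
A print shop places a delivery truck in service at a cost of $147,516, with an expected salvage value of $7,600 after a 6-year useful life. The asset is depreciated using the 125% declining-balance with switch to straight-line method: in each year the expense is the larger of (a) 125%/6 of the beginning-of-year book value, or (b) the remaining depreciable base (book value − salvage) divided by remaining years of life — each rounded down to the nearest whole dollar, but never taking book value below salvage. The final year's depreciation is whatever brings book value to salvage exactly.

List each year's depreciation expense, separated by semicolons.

Depreciable base = $147,516 − $7,600 = $139,916.
Year 1: DB = ⌊$147,516 × 125%/6⌋ = $30,732; SL = ⌊$139,916/6⌋ = $23,319 → take DB $30,732. Book value $116,784.
Year 2: DB = ⌊$116,784 × 125%/6⌋ = $24,330; SL = ⌊$109,184/5⌋ = $21,836 → take DB $24,330. Book value $92,454.
Year 3: DB = ⌊$92,454 × 125%/6⌋ = $19,261; SL = ⌊$84,854/4⌋ = $21,213 → take SL $21,213. Book value $71,241.
Year 4: DB = ⌊$71,241 × 125%/6⌋ = $14,841; SL = ⌊$63,641/3⌋ = $21,213 → take SL $21,213. Book value $50,028.
Year 5: DB = ⌊$50,028 × 125%/6⌋ = $10,422; SL = ⌊$42,428/2⌋ = $21,214 → take SL $21,214. Book value $28,814.
Year 6 (final): $28,814 − $7,600 = $21,214. Book value $7,600.

$30,732; $24,330; $21,213; $21,213; $21,214; $21,214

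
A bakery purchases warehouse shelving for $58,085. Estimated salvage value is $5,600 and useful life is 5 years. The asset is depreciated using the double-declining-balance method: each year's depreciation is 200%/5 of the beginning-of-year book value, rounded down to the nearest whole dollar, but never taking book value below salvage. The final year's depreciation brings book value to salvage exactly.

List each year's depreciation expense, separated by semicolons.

Depreciable base = $58,085 − $5,600 = $52,485.
Year 1: ⌊$58,085 × 200%/5⌋ = $23,234. Book value $34,851.
Year 2: ⌊$34,851 × 200%/5⌋ = $13,940. Book value $20,911.
Year 3: ⌊$20,911 × 200%/5⌋ = $8,364. Book value $12,547.
Year 4: ⌊$12,547 × 200%/5⌋ = $5,018. Book value $7,529.
Year 5 (final): $7,529 − $5,600 = $1,929. Book value $5,600.

$23,234; $13,940; $8,364; $5,018; $1,929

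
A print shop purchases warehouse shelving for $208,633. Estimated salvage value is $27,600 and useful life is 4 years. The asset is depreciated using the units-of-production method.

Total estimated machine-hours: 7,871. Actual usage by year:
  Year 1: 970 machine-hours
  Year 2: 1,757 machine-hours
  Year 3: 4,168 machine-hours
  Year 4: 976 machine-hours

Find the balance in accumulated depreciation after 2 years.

Depreciable base = $208,633 − $27,600 = $181,033.
Rate = $181,033 / 7,871 machine-hours = $23 per machine-hour.
Year 1: 970 × $23 = $22,310. Book value $186,323.
Year 2: 1,757 × $23 = $40,411. Book value $145,912.
Accumulated through year 2 = $208,633 − $145,912 = $62,721.

$62,721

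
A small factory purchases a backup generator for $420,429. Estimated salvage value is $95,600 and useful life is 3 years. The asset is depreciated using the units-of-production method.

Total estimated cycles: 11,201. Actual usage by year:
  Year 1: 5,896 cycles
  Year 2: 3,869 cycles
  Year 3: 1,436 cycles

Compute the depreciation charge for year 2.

$112,201

Depreciable base = $420,429 − $95,600 = $324,829.
Rate = $324,829 / 11,201 cycles = $29 per cycle.
Year 1: 5,896 × $29 = $170,984. Book value $249,445.
Year 2: 3,869 × $29 = $112,201. Book value $137,244.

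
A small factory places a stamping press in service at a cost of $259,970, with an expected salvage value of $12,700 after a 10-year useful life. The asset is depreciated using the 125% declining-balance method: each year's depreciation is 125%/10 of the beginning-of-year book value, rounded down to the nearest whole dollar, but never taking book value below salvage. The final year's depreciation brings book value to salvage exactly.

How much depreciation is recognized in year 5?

Depreciable base = $259,970 − $12,700 = $247,270.
Year 1: ⌊$259,970 × 125%/10⌋ = $32,496. Book value $227,474.
Year 2: ⌊$227,474 × 125%/10⌋ = $28,434. Book value $199,040.
Year 3: ⌊$199,040 × 125%/10⌋ = $24,880. Book value $174,160.
Year 4: ⌊$174,160 × 125%/10⌋ = $21,770. Book value $152,390.
Year 5: ⌊$152,390 × 125%/10⌋ = $19,048. Book value $133,342.

$19,048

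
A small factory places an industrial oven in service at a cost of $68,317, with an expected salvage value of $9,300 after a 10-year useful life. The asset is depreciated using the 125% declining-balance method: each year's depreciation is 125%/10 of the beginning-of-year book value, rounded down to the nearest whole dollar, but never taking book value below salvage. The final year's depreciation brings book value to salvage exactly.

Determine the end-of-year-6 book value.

Depreciable base = $68,317 − $9,300 = $59,017.
Year 1: ⌊$68,317 × 125%/10⌋ = $8,539. Book value $59,778.
Year 2: ⌊$59,778 × 125%/10⌋ = $7,472. Book value $52,306.
Year 3: ⌊$52,306 × 125%/10⌋ = $6,538. Book value $45,768.
Year 4: ⌊$45,768 × 125%/10⌋ = $5,721. Book value $40,047.
Year 5: ⌊$40,047 × 125%/10⌋ = $5,005. Book value $35,042.
Year 6: ⌊$35,042 × 125%/10⌋ = $4,380. Book value $30,662.

$30,662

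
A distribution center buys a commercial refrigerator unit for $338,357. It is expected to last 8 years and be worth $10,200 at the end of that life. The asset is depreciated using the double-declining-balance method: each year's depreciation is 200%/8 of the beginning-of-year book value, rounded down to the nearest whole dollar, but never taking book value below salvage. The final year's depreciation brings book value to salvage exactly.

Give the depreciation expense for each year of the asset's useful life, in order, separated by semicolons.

$84,589; $63,442; $47,581; $35,686; $26,764; $20,073; $15,055; $34,967

Depreciable base = $338,357 − $10,200 = $328,157.
Year 1: ⌊$338,357 × 200%/8⌋ = $84,589. Book value $253,768.
Year 2: ⌊$253,768 × 200%/8⌋ = $63,442. Book value $190,326.
Year 3: ⌊$190,326 × 200%/8⌋ = $47,581. Book value $142,745.
Year 4: ⌊$142,745 × 200%/8⌋ = $35,686. Book value $107,059.
Year 5: ⌊$107,059 × 200%/8⌋ = $26,764. Book value $80,295.
Year 6: ⌊$80,295 × 200%/8⌋ = $20,073. Book value $60,222.
Year 7: ⌊$60,222 × 200%/8⌋ = $15,055. Book value $45,167.
Year 8 (final): $45,167 − $10,200 = $34,967. Book value $10,200.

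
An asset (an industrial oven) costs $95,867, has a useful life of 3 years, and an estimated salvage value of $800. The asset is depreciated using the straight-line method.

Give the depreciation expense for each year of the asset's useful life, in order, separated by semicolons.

Depreciable base = $95,867 − $800 = $95,067.
Annual expense = $95,067 / 3 = $31,689.
End of year 1: book value $64,178.
End of year 2: book value $32,489.
End of year 3: book value $800.

$31,689; $31,689; $31,689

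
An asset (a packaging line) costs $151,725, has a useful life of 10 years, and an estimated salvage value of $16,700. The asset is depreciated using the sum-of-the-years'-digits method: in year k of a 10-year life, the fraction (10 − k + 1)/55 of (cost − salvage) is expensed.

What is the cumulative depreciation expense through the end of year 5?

Depreciable base = $151,725 − $16,700 = $135,025.
Sum of the years' digits = 10+9+8+7+6+5+4+3+2+1 = 55.
Year 1: $135,025 × 10/55 = $24,550. Book value $127,175.
Year 2: $135,025 × 9/55 = $22,095. Book value $105,080.
Year 3: $135,025 × 8/55 = $19,640. Book value $85,440.
Year 4: $135,025 × 7/55 = $17,185. Book value $68,255.
Year 5: $135,025 × 6/55 = $14,730. Book value $53,525.
Accumulated through year 5 = $151,725 − $53,525 = $98,200.

$98,200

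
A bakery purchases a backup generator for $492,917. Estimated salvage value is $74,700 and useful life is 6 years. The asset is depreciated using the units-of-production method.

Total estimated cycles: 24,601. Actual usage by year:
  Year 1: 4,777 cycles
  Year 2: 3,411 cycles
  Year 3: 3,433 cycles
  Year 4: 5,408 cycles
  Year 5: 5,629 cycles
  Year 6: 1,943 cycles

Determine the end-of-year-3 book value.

Depreciable base = $492,917 − $74,700 = $418,217.
Rate = $418,217 / 24,601 cycles = $17 per cycle.
Year 1: 4,777 × $17 = $81,209. Book value $411,708.
Year 2: 3,411 × $17 = $57,987. Book value $353,721.
Year 3: 3,433 × $17 = $58,361. Book value $295,360.

$295,360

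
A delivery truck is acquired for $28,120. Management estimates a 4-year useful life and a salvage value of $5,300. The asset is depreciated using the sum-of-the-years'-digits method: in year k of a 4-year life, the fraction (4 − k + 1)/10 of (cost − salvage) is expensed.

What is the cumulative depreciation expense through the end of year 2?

Depreciable base = $28,120 − $5,300 = $22,820.
Sum of the years' digits = 4+3+2+1 = 10.
Year 1: $22,820 × 4/10 = $9,128. Book value $18,992.
Year 2: $22,820 × 3/10 = $6,846. Book value $12,146.
Accumulated through year 2 = $28,120 − $12,146 = $15,974.

$15,974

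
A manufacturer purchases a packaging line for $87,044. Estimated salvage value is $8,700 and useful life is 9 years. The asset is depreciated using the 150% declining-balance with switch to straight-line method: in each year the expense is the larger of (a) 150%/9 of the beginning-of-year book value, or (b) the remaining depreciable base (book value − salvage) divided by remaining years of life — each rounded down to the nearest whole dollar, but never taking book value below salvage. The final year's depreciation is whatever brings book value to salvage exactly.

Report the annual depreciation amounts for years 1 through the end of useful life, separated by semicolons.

Depreciable base = $87,044 − $8,700 = $78,344.
Year 1: DB = ⌊$87,044 × 150%/9⌋ = $14,507; SL = ⌊$78,344/9⌋ = $8,704 → take DB $14,507. Book value $72,537.
Year 2: DB = ⌊$72,537 × 150%/9⌋ = $12,089; SL = ⌊$63,837/8⌋ = $7,979 → take DB $12,089. Book value $60,448.
Year 3: DB = ⌊$60,448 × 150%/9⌋ = $10,074; SL = ⌊$51,748/7⌋ = $7,392 → take DB $10,074. Book value $50,374.
Year 4: DB = ⌊$50,374 × 150%/9⌋ = $8,395; SL = ⌊$41,674/6⌋ = $6,945 → take DB $8,395. Book value $41,979.
Year 5: DB = ⌊$41,979 × 150%/9⌋ = $6,996; SL = ⌊$33,279/5⌋ = $6,655 → take DB $6,996. Book value $34,983.
Year 6: DB = ⌊$34,983 × 150%/9⌋ = $5,830; SL = ⌊$26,283/4⌋ = $6,570 → take SL $6,570. Book value $28,413.
Year 7: DB = ⌊$28,413 × 150%/9⌋ = $4,735; SL = ⌊$19,713/3⌋ = $6,571 → take SL $6,571. Book value $21,842.
Year 8: DB = ⌊$21,842 × 150%/9⌋ = $3,640; SL = ⌊$13,142/2⌋ = $6,571 → take SL $6,571. Book value $15,271.
Year 9 (final): $15,271 − $8,700 = $6,571. Book value $8,700.

$14,507; $12,089; $10,074; $8,395; $6,996; $6,570; $6,571; $6,571; $6,571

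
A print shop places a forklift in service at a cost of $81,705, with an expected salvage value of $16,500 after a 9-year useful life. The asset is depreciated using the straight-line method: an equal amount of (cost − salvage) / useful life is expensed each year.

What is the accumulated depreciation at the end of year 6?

Depreciable base = $81,705 − $16,500 = $65,205.
Annual expense = $65,205 / 9 = $7,245.
End of year 1: book value $74,460.
End of year 2: book value $67,215.
End of year 3: book value $59,970.
End of year 4: book value $52,725.
End of year 5: book value $45,480.
End of year 6: book value $38,235.
Accumulated through year 6 = $81,705 − $38,235 = $43,470.

$43,470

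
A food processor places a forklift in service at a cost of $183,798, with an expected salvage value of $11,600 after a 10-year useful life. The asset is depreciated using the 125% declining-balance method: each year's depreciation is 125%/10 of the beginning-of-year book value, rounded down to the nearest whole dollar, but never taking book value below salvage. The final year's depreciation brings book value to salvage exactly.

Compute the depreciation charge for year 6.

Depreciable base = $183,798 − $11,600 = $172,198.
Year 1: ⌊$183,798 × 125%/10⌋ = $22,974. Book value $160,824.
Year 2: ⌊$160,824 × 125%/10⌋ = $20,103. Book value $140,721.
Year 3: ⌊$140,721 × 125%/10⌋ = $17,590. Book value $123,131.
Year 4: ⌊$123,131 × 125%/10⌋ = $15,391. Book value $107,740.
Year 5: ⌊$107,740 × 125%/10⌋ = $13,467. Book value $94,273.
Year 6: ⌊$94,273 × 125%/10⌋ = $11,784. Book value $82,489.

$11,784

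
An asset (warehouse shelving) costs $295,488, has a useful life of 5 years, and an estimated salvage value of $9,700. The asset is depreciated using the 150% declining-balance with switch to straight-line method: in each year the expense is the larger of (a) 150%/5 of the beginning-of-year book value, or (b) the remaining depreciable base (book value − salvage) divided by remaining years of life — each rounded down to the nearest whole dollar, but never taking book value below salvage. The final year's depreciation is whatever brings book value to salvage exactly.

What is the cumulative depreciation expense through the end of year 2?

Depreciable base = $295,488 − $9,700 = $285,788.
Year 1: DB = ⌊$295,488 × 150%/5⌋ = $88,646; SL = ⌊$285,788/5⌋ = $57,157 → take DB $88,646. Book value $206,842.
Year 2: DB = ⌊$206,842 × 150%/5⌋ = $62,052; SL = ⌊$197,142/4⌋ = $49,285 → take DB $62,052. Book value $144,790.
Accumulated through year 2 = $295,488 − $144,790 = $150,698.

$150,698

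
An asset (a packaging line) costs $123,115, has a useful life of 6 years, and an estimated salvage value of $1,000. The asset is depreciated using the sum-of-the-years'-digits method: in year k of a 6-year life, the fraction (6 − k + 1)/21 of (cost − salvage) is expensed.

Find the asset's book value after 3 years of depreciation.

$35,890

Depreciable base = $123,115 − $1,000 = $122,115.
Sum of the years' digits = 6+5+4+3+2+1 = 21.
Year 1: $122,115 × 6/21 = $34,890. Book value $88,225.
Year 2: $122,115 × 5/21 = $29,075. Book value $59,150.
Year 3: $122,115 × 4/21 = $23,260. Book value $35,890.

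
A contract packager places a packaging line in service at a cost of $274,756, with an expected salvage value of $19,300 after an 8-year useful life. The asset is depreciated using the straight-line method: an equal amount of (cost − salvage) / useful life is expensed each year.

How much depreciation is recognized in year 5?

$31,932

Depreciable base = $274,756 − $19,300 = $255,456.
Annual expense = $255,456 / 8 = $31,932.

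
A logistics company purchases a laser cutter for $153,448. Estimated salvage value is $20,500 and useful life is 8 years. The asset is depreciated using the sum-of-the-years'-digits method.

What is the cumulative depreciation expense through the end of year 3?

Depreciable base = $153,448 − $20,500 = $132,948.
Sum of the years' digits = 8+7+6+5+4+3+2+1 = 36.
Year 1: $132,948 × 8/36 = $29,544. Book value $123,904.
Year 2: $132,948 × 7/36 = $25,851. Book value $98,053.
Year 3: $132,948 × 6/36 = $22,158. Book value $75,895.
Accumulated through year 3 = $153,448 − $75,895 = $77,553.

$77,553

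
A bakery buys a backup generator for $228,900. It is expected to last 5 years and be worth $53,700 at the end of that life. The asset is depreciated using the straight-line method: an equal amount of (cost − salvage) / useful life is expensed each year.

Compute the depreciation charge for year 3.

Depreciable base = $228,900 − $53,700 = $175,200.
Annual expense = $175,200 / 5 = $35,040.

$35,040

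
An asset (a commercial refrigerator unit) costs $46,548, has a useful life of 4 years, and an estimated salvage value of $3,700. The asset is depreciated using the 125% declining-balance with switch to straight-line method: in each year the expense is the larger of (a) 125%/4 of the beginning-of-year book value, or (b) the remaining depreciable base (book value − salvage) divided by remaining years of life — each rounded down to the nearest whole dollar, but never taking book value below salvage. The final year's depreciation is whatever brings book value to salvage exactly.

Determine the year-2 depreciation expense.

$10,000

Depreciable base = $46,548 − $3,700 = $42,848.
Year 1: DB = ⌊$46,548 × 125%/4⌋ = $14,546; SL = ⌊$42,848/4⌋ = $10,712 → take DB $14,546. Book value $32,002.
Year 2: DB = ⌊$32,002 × 125%/4⌋ = $10,000; SL = ⌊$28,302/3⌋ = $9,434 → take DB $10,000. Book value $22,002.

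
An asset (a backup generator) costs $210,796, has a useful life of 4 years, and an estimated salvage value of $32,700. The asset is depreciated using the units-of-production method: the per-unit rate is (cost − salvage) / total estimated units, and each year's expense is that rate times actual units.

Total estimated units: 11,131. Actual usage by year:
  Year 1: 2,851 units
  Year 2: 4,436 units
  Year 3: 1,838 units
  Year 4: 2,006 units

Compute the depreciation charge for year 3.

$29,408

Depreciable base = $210,796 − $32,700 = $178,096.
Rate = $178,096 / 11,131 units = $16 per unit.
Year 1: 2,851 × $16 = $45,616. Book value $165,180.
Year 2: 4,436 × $16 = $70,976. Book value $94,204.
Year 3: 1,838 × $16 = $29,408. Book value $64,796.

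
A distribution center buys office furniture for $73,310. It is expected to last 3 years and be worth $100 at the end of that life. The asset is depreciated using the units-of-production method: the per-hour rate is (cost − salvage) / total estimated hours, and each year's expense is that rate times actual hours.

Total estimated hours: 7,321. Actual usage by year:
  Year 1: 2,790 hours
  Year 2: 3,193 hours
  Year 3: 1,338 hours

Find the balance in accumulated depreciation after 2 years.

Depreciable base = $73,310 − $100 = $73,210.
Rate = $73,210 / 7,321 hours = $10 per hour.
Year 1: 2,790 × $10 = $27,900. Book value $45,410.
Year 2: 3,193 × $10 = $31,930. Book value $13,480.
Accumulated through year 2 = $73,310 − $13,480 = $59,830.

$59,830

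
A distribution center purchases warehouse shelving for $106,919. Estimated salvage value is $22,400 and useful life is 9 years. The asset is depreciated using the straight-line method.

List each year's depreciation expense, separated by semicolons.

Depreciable base = $106,919 − $22,400 = $84,519.
Annual expense = $84,519 / 9 = $9,391.
End of year 1: book value $97,528.
End of year 2: book value $88,137.
End of year 3: book value $78,746.
End of year 4: book value $69,355.
End of year 5: book value $59,964.
End of year 6: book value $50,573.
End of year 7: book value $41,182.
End of year 8: book value $31,791.
End of year 9: book value $22,400.

$9,391; $9,391; $9,391; $9,391; $9,391; $9,391; $9,391; $9,391; $9,391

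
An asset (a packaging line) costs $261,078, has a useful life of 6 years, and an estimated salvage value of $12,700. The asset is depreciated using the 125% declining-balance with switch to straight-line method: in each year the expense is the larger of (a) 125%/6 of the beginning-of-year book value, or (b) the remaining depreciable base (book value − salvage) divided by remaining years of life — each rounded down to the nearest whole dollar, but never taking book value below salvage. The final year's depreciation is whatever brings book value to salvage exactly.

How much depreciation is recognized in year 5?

$37,732

Depreciable base = $261,078 − $12,700 = $248,378.
Year 1: DB = ⌊$261,078 × 125%/6⌋ = $54,391; SL = ⌊$248,378/6⌋ = $41,396 → take DB $54,391. Book value $206,687.
Year 2: DB = ⌊$206,687 × 125%/6⌋ = $43,059; SL = ⌊$193,987/5⌋ = $38,797 → take DB $43,059. Book value $163,628.
Year 3: DB = ⌊$163,628 × 125%/6⌋ = $34,089; SL = ⌊$150,928/4⌋ = $37,732 → take SL $37,732. Book value $125,896.
Year 4: DB = ⌊$125,896 × 125%/6⌋ = $26,228; SL = ⌊$113,196/3⌋ = $37,732 → take SL $37,732. Book value $88,164.
Year 5: DB = ⌊$88,164 × 125%/6⌋ = $18,367; SL = ⌊$75,464/2⌋ = $37,732 → take SL $37,732. Book value $50,432.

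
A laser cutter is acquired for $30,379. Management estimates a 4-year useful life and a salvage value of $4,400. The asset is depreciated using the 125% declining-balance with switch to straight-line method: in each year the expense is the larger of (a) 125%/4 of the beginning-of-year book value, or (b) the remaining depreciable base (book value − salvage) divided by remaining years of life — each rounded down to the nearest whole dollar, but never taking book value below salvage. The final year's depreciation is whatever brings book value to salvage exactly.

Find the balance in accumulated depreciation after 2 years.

$16,019

Depreciable base = $30,379 − $4,400 = $25,979.
Year 1: DB = ⌊$30,379 × 125%/4⌋ = $9,493; SL = ⌊$25,979/4⌋ = $6,494 → take DB $9,493. Book value $20,886.
Year 2: DB = ⌊$20,886 × 125%/4⌋ = $6,526; SL = ⌊$16,486/3⌋ = $5,495 → take DB $6,526. Book value $14,360.
Accumulated through year 2 = $30,379 − $14,360 = $16,019.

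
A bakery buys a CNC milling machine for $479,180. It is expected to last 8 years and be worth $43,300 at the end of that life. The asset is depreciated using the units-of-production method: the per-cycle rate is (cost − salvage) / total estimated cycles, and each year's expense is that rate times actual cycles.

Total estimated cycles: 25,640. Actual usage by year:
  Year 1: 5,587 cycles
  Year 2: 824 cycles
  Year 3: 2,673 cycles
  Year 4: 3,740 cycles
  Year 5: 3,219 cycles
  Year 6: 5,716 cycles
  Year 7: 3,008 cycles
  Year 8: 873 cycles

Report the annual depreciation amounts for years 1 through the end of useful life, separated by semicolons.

Depreciable base = $479,180 − $43,300 = $435,880.
Rate = $435,880 / 25,640 cycles = $17 per cycle.
Year 1: 5,587 × $17 = $94,979. Book value $384,201.
Year 2: 824 × $17 = $14,008. Book value $370,193.
Year 3: 2,673 × $17 = $45,441. Book value $324,752.
Year 4: 3,740 × $17 = $63,580. Book value $261,172.
Year 5: 3,219 × $17 = $54,723. Book value $206,449.
Year 6: 5,716 × $17 = $97,172. Book value $109,277.
Year 7: 3,008 × $17 = $51,136. Book value $58,141.
Year 8: 873 × $17 = $14,841. Book value $43,300.

$94,979; $14,008; $45,441; $63,580; $54,723; $97,172; $51,136; $14,841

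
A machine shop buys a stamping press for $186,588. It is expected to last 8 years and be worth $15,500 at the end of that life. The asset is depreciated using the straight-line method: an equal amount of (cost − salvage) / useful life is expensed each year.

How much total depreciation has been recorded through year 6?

$128,316

Depreciable base = $186,588 − $15,500 = $171,088.
Annual expense = $171,088 / 8 = $21,386.
End of year 1: book value $165,202.
End of year 2: book value $143,816.
End of year 3: book value $122,430.
End of year 4: book value $101,044.
End of year 5: book value $79,658.
End of year 6: book value $58,272.
Accumulated through year 6 = $186,588 − $58,272 = $128,316.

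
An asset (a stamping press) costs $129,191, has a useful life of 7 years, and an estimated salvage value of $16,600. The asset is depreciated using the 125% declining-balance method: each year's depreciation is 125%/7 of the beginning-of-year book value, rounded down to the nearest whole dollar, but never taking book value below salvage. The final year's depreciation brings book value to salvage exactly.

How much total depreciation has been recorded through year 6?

Depreciable base = $129,191 − $16,600 = $112,591.
Year 1: ⌊$129,191 × 125%/7⌋ = $23,069. Book value $106,122.
Year 2: ⌊$106,122 × 125%/7⌋ = $18,950. Book value $87,172.
Year 3: ⌊$87,172 × 125%/7⌋ = $15,566. Book value $71,606.
Year 4: ⌊$71,606 × 125%/7⌋ = $12,786. Book value $58,820.
Year 5: ⌊$58,820 × 125%/7⌋ = $10,503. Book value $48,317.
Year 6: ⌊$48,317 × 125%/7⌋ = $8,628. Book value $39,689.
Accumulated through year 6 = $129,191 − $39,689 = $89,502.

$89,502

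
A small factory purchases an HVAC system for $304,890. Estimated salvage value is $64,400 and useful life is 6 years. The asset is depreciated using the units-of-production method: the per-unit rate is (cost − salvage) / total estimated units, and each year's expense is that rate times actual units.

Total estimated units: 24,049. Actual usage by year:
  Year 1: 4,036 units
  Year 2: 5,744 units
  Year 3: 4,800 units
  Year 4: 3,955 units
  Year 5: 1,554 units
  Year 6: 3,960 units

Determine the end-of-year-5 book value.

Depreciable base = $304,890 − $64,400 = $240,490.
Rate = $240,490 / 24,049 units = $10 per unit.
Year 1: 4,036 × $10 = $40,360. Book value $264,530.
Year 2: 5,744 × $10 = $57,440. Book value $207,090.
Year 3: 4,800 × $10 = $48,000. Book value $159,090.
Year 4: 3,955 × $10 = $39,550. Book value $119,540.
Year 5: 1,554 × $10 = $15,540. Book value $104,000.

$104,000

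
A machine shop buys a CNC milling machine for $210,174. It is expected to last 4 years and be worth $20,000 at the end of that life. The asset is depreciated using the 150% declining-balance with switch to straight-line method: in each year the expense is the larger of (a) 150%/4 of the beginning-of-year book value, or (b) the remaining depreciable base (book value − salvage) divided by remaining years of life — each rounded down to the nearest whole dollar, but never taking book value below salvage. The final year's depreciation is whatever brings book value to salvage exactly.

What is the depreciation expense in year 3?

Depreciable base = $210,174 − $20,000 = $190,174.
Year 1: DB = ⌊$210,174 × 150%/4⌋ = $78,815; SL = ⌊$190,174/4⌋ = $47,543 → take DB $78,815. Book value $131,359.
Year 2: DB = ⌊$131,359 × 150%/4⌋ = $49,259; SL = ⌊$111,359/3⌋ = $37,119 → take DB $49,259. Book value $82,100.
Year 3: DB = ⌊$82,100 × 150%/4⌋ = $30,787; SL = ⌊$62,100/2⌋ = $31,050 → take SL $31,050. Book value $51,050.

$31,050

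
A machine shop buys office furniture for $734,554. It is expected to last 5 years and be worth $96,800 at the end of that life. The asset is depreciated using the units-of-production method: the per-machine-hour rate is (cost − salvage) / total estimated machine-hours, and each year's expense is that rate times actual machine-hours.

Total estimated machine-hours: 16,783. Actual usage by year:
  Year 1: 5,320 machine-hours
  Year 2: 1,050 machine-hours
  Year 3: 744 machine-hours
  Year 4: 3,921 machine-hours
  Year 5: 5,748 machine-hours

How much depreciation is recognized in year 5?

$218,424

Depreciable base = $734,554 − $96,800 = $637,754.
Rate = $637,754 / 16,783 machine-hours = $38 per machine-hour.
Year 1: 5,320 × $38 = $202,160. Book value $532,394.
Year 2: 1,050 × $38 = $39,900. Book value $492,494.
Year 3: 744 × $38 = $28,272. Book value $464,222.
Year 4: 3,921 × $38 = $148,998. Book value $315,224.
Year 5: 5,748 × $38 = $218,424. Book value $96,800.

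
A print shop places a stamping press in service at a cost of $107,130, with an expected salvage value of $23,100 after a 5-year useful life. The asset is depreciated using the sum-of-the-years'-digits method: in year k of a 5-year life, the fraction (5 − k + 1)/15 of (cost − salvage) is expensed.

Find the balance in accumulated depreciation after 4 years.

$78,428

Depreciable base = $107,130 − $23,100 = $84,030.
Sum of the years' digits = 5+4+3+2+1 = 15.
Year 1: $84,030 × 5/15 = $28,010. Book value $79,120.
Year 2: $84,030 × 4/15 = $22,408. Book value $56,712.
Year 3: $84,030 × 3/15 = $16,806. Book value $39,906.
Year 4: $84,030 × 2/15 = $11,204. Book value $28,702.
Accumulated through year 4 = $107,130 − $28,702 = $78,428.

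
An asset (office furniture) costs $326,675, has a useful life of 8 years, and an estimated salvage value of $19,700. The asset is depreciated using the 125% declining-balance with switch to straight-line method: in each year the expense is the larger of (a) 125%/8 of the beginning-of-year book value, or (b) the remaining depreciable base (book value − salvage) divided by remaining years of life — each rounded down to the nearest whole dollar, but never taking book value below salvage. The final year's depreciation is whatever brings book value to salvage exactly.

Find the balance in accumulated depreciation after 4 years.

Depreciable base = $326,675 − $19,700 = $306,975.
Year 1: DB = ⌊$326,675 × 125%/8⌋ = $51,042; SL = ⌊$306,975/8⌋ = $38,371 → take DB $51,042. Book value $275,633.
Year 2: DB = ⌊$275,633 × 125%/8⌋ = $43,067; SL = ⌊$255,933/7⌋ = $36,561 → take DB $43,067. Book value $232,566.
Year 3: DB = ⌊$232,566 × 125%/8⌋ = $36,338; SL = ⌊$212,866/6⌋ = $35,477 → take DB $36,338. Book value $196,228.
Year 4: DB = ⌊$196,228 × 125%/8⌋ = $30,660; SL = ⌊$176,528/5⌋ = $35,305 → take SL $35,305. Book value $160,923.
Accumulated through year 4 = $326,675 − $160,923 = $165,752.

$165,752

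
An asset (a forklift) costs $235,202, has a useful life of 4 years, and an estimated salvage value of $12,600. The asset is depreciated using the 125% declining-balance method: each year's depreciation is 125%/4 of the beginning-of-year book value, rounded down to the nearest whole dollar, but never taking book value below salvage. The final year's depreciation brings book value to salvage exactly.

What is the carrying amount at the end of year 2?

Depreciable base = $235,202 − $12,600 = $222,602.
Year 1: ⌊$235,202 × 125%/4⌋ = $73,500. Book value $161,702.
Year 2: ⌊$161,702 × 125%/4⌋ = $50,531. Book value $111,171.

$111,171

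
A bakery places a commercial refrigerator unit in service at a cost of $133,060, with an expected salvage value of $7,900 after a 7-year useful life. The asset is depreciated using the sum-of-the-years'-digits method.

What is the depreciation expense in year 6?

$8,940

Depreciable base = $133,060 − $7,900 = $125,160.
Sum of the years' digits = 7+6+5+4+3+2+1 = 28.
Year 1: $125,160 × 7/28 = $31,290. Book value $101,770.
Year 2: $125,160 × 6/28 = $26,820. Book value $74,950.
Year 3: $125,160 × 5/28 = $22,350. Book value $52,600.
Year 4: $125,160 × 4/28 = $17,880. Book value $34,720.
Year 5: $125,160 × 3/28 = $13,410. Book value $21,310.
Year 6: $125,160 × 2/28 = $8,940. Book value $12,370.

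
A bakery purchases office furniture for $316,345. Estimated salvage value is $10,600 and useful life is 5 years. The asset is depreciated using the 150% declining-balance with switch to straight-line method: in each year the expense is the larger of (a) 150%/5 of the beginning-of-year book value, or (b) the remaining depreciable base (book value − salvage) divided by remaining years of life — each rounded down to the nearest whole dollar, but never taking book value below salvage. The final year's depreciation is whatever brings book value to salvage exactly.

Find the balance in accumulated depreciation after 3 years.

$209,471

Depreciable base = $316,345 − $10,600 = $305,745.
Year 1: DB = ⌊$316,345 × 150%/5⌋ = $94,903; SL = ⌊$305,745/5⌋ = $61,149 → take DB $94,903. Book value $221,442.
Year 2: DB = ⌊$221,442 × 150%/5⌋ = $66,432; SL = ⌊$210,842/4⌋ = $52,710 → take DB $66,432. Book value $155,010.
Year 3: DB = ⌊$155,010 × 150%/5⌋ = $46,503; SL = ⌊$144,410/3⌋ = $48,136 → take SL $48,136. Book value $106,874.
Accumulated through year 3 = $316,345 − $106,874 = $209,471.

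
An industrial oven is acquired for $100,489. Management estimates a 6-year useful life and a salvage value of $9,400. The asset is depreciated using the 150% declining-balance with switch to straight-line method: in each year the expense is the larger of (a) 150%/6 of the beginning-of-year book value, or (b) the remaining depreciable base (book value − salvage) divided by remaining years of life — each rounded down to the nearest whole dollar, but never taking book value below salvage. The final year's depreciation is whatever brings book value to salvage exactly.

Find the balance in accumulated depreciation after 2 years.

Depreciable base = $100,489 − $9,400 = $91,089.
Year 1: DB = ⌊$100,489 × 150%/6⌋ = $25,122; SL = ⌊$91,089/6⌋ = $15,181 → take DB $25,122. Book value $75,367.
Year 2: DB = ⌊$75,367 × 150%/6⌋ = $18,841; SL = ⌊$65,967/5⌋ = $13,193 → take DB $18,841. Book value $56,526.
Accumulated through year 2 = $100,489 − $56,526 = $43,963.

$43,963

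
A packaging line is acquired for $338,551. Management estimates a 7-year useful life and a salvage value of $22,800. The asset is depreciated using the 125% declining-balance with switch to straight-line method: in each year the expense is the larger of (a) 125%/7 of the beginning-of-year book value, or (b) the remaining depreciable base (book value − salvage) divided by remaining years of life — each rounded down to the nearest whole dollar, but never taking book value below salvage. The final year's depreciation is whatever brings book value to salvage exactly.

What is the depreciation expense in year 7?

$41,128

Depreciable base = $338,551 − $22,800 = $315,751.
Year 1: DB = ⌊$338,551 × 125%/7⌋ = $60,455; SL = ⌊$315,751/7⌋ = $45,107 → take DB $60,455. Book value $278,096.
Year 2: DB = ⌊$278,096 × 125%/7⌋ = $49,660; SL = ⌊$255,296/6⌋ = $42,549 → take DB $49,660. Book value $228,436.
Year 3: DB = ⌊$228,436 × 125%/7⌋ = $40,792; SL = ⌊$205,636/5⌋ = $41,127 → take SL $41,127. Book value $187,309.
Year 4: DB = ⌊$187,309 × 125%/7⌋ = $33,448; SL = ⌊$164,509/4⌋ = $41,127 → take SL $41,127. Book value $146,182.
Year 5: DB = ⌊$146,182 × 125%/7⌋ = $26,103; SL = ⌊$123,382/3⌋ = $41,127 → take SL $41,127. Book value $105,055.
Year 6: DB = ⌊$105,055 × 125%/7⌋ = $18,759; SL = ⌊$82,255/2⌋ = $41,127 → take SL $41,127. Book value $63,928.
Year 7 (final): $63,928 − $22,800 = $41,128. Book value $22,800.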